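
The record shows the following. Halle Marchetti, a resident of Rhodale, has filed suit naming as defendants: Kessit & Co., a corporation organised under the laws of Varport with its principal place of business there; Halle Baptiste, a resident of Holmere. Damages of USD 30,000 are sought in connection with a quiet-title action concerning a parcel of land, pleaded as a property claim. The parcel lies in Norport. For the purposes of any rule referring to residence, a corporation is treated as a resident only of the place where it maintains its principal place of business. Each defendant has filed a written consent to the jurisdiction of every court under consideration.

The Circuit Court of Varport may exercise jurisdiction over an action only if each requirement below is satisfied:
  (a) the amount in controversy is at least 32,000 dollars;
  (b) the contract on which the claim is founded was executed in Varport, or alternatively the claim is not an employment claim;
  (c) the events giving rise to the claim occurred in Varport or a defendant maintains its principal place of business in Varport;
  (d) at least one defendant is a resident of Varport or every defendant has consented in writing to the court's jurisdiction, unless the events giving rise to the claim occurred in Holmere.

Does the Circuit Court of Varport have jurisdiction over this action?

No

The Circuit Court of Varport:
  (a) The amount in controversy is USD 30,000, below the USD 32,000 floor. Not satisfied.
  (b) The claim is a property claim, not an employment claim, so this disjunct is met. Condition met.
  (c) Kessit & Co. has its principal place of business in Varport, so one alternative holds. Satisfied.
  (d) Kessit & Co. resides in Varport, which satisfies one of the alternatives. Satisfied.
  → The court lacks jurisdiction.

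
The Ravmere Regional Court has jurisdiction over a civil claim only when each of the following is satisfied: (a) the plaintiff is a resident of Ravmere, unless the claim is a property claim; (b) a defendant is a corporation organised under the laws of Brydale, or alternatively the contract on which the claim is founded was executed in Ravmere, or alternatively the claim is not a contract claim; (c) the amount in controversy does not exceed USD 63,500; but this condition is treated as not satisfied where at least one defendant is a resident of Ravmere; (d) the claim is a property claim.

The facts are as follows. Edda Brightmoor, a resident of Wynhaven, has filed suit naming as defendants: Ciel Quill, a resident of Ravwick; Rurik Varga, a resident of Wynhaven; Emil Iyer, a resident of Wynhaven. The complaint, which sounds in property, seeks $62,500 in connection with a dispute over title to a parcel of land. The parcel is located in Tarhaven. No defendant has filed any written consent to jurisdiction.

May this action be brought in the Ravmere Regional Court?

Yes

The Ravmere Regional Court:
  (a) The plaintiff resides in Wynhaven, not Ravmere. But the claim is a property claim, and the 'unless' clause therefore excuses the requirement. Condition met.
  (b) The claim is a property claim, not a contract claim, so one alternative holds. Met.
  (c) The amount in controversy is $62,500, within the 63,500 dollars ceiling. The exception is not triggered, since no defendant resides in Ravmere (they reside in Ravwick, Wynhaven, Wynhaven). Met.
  (d) The claim is a property claim. Met.
  → Jurisdiction lies.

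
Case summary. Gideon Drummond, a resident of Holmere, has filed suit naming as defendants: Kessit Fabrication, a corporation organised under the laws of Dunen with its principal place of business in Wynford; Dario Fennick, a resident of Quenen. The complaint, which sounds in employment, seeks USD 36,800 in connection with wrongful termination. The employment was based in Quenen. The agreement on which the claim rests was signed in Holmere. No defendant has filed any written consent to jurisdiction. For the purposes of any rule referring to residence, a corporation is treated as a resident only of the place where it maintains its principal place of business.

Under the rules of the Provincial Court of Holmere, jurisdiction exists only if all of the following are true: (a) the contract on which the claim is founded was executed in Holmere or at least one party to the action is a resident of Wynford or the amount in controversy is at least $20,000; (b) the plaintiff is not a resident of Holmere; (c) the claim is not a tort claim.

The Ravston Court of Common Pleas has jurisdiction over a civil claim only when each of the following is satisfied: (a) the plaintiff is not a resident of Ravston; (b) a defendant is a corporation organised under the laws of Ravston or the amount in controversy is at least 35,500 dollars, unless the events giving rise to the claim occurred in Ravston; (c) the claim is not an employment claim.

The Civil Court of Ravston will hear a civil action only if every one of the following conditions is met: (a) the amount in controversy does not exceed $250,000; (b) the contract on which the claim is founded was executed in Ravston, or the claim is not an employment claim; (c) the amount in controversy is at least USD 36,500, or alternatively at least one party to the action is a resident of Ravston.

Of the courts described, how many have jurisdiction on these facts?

The Provincial Court of Holmere:
  (a) The contract was executed in Holmere — that alternative is enough. Met.
  (b) The plaintiff resides in Holmere. Condition not met.
  (c) The claim is an employment claim, not a tort claim. Satisfied.
  → At least one condition fails; no jurisdiction.
The Ravston Court of Common Pleas:
  (a) The plaintiff resides in Holmere, which is not Ravston. Satisfied.
  (b) The amount in controversy is USD 36,800, which meets the $35,500 floor, which satisfies one of the alternatives. Condition met.
  (c) The claim is an employment claim. Not satisfied.
  → No jurisdiction.
The Civil Court of Ravston:
  (a) The amount in controversy is $36,800, within the USD 250,000 ceiling. Met.
  (b) The contract was executed in Holmere, not Ravston; the claim is an employment claim — none of the alternatives is met. Not satisfied.
  (c) The amount in controversy is $36,800, which meets the 36,500 dollars floor, which satisfies one of the alternatives. Condition met.
  → At least one condition fails; no jurisdiction.
No court satisfies all of its conditions.

0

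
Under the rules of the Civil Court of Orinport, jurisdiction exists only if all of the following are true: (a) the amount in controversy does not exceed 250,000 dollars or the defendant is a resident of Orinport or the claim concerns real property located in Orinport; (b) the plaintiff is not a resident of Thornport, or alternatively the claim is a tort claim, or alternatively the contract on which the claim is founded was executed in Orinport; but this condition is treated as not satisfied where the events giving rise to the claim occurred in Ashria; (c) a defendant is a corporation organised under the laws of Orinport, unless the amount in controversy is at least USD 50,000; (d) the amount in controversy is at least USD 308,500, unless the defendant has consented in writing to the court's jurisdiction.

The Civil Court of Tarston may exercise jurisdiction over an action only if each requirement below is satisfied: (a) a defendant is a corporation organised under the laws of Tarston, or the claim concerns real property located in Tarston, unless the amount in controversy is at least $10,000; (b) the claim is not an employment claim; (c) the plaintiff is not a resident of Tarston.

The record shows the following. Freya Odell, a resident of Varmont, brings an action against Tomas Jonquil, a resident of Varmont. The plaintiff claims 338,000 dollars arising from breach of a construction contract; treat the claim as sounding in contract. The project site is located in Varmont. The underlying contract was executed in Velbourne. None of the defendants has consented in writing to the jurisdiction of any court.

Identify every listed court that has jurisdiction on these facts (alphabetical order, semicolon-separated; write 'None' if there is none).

The Civil Court of Orinport:
  (a) The amount in controversy is 338,000 dollars, above the USD 250,000 ceiling; the defendant resides in Varmont, not Orinport; the claim does not concern real property — every alternative fails. Condition not met.
  (b) The plaintiff resides in Varmont, which is not Thornport, so this disjunct is met. And the carve-out is inapplicable — the operative events occurred in Varmont, not Ashria. Satisfied.
  (c) No defendant is a corporation. The proviso rescues it, though: the amount in controversy is USD 338,000, which meets the USD 50,000 floor. Met.
  (d) The amount in controversy is 338,000 dollars, which meets the USD 308,500 floor. Condition met.
  → Not every requirement is met — no jurisdiction.
The Civil Court of Tarston:
  (a) No defendant is a corporation; the claim does not concern real property — no alternative holds. But the amount in controversy is $338,000, which meets the USD 10,000 floor, and the 'unless' clause therefore excuses the requirement. Satisfied.
  (b) The claim is a contract claim, not an employment claim. Satisfied.
  (c) The plaintiff resides in Varmont, which is not Tarston. Satisfied.
  → Every requirement is satisfied — jurisdiction.

the Civil Court of Tarston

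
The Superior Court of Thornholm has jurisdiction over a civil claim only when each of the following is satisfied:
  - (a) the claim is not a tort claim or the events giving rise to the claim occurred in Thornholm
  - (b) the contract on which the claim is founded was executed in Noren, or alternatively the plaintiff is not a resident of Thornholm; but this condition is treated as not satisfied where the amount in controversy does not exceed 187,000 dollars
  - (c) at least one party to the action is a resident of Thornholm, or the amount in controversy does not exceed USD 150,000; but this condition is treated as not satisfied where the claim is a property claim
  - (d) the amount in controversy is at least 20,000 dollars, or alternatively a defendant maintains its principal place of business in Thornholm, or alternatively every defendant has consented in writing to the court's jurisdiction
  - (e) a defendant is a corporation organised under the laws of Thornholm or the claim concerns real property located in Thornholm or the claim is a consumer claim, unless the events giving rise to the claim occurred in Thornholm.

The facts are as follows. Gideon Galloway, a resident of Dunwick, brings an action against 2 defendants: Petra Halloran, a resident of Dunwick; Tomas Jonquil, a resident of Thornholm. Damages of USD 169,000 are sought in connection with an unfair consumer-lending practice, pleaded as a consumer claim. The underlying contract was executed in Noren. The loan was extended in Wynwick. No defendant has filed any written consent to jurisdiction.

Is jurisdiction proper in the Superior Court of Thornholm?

The Superior Court of Thornholm:
  (a) The claim is a consumer claim, not a tort claim, which satisfies one of the alternatives. Met.
  (b) The contract was executed in Noren, which satisfies one of the alternatives. But the carve-out bites: the amount in controversy is 169,000 dollars, within the 187,000 dollars ceiling. Not met.
  (c) Tomas Jonquil resides in Thornholm, so one alternative holds. And the carve-out is inapplicable — the claim is a consumer claim, not a property claim. Satisfied.
  (d) The amount in controversy is 169,000 dollars, which meets the 20,000 dollars floor — that alternative is enough. Met.
  (e) The claim is a consumer claim, so this disjunct is met. Met.
  → Not every requirement is met — no jurisdiction.

No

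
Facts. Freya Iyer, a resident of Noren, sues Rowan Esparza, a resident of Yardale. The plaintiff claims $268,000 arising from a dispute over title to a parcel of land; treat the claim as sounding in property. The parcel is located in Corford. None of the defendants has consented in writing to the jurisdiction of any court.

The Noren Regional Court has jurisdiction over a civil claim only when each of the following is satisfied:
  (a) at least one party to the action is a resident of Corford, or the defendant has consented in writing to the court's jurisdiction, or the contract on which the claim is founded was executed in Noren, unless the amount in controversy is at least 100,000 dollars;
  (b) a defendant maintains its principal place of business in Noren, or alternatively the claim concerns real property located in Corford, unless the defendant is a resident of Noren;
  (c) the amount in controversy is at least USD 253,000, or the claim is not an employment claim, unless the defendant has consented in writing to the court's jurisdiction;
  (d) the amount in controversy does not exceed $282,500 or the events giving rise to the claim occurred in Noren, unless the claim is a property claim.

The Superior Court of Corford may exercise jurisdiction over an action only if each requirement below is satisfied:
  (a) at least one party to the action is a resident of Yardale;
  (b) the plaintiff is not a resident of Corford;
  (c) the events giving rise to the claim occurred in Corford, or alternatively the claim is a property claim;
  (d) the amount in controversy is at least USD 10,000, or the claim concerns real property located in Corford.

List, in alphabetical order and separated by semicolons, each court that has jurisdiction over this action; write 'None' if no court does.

the Noren Regional Court; the Superior Court of Corford

The Noren Regional Court:
  (a) No party resides in Corford; no such written consent has been filed; no contract (and hence no place of execution) is alleged — no alternative holds. But the amount in controversy is 268,000 dollars, which meets the $100,000 floor, and the 'unless' clause therefore excuses the requirement. Met.
  (b) The property lies in Corford, which satisfies one of the alternatives. Satisfied.
  (c) The amount in controversy is USD 268,000, which meets the 253,000 dollars floor, so one alternative holds. Satisfied.
  (d) The amount in controversy is USD 268,000, within the USD 282,500 ceiling, which satisfies one of the alternatives. Satisfied.
  → Jurisdiction lies.
The Superior Court of Corford:
  (a) Rowan Esparza resides in Yardale. Condition met.
  (b) The plaintiff resides in Noren, which is not Corford. Condition met.
  (c) The operative events occurred in Corford, which satisfies one of the alternatives. Met.
  (d) The amount in controversy is 268,000 dollars, which meets the USD 10,000 floor, so this disjunct is met. Satisfied.
  → Every requirement is satisfied — jurisdiction.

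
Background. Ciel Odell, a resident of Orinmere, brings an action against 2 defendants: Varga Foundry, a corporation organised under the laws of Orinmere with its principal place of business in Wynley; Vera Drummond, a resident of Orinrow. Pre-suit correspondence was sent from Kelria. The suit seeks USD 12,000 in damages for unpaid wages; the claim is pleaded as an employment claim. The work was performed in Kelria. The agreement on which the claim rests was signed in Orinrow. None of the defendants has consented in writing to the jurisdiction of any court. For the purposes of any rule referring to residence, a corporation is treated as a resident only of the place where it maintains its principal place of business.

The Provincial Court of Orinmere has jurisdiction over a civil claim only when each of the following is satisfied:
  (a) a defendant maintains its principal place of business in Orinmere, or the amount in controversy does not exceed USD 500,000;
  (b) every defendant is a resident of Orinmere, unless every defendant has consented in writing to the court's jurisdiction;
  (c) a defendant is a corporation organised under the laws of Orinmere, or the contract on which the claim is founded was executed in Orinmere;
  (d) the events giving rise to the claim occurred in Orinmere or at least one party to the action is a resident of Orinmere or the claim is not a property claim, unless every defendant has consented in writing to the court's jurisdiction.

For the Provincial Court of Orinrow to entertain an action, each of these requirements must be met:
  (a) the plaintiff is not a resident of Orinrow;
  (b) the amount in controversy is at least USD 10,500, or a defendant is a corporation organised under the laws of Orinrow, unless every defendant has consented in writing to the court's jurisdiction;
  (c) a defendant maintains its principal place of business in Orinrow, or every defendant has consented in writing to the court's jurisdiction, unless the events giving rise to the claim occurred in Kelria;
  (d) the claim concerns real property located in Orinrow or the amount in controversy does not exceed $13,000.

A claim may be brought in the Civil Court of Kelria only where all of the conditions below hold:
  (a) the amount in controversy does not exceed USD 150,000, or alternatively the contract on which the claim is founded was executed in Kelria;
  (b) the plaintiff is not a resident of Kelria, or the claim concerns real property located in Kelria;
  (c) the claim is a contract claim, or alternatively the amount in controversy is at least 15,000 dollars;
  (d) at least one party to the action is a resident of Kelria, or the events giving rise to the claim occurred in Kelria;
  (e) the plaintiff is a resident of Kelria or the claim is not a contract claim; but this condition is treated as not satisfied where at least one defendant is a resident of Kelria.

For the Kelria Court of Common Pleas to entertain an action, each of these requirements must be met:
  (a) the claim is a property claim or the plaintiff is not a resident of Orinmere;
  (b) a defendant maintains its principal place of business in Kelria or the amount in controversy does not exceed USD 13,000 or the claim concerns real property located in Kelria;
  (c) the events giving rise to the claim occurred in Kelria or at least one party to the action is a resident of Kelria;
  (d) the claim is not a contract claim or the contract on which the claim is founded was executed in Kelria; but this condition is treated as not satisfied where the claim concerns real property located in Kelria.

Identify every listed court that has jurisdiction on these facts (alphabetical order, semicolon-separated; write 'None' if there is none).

The Provincial Court of Orinmere:
  (a) The amount in controversy is $12,000, within the $500,000 ceiling, which satisfies one of the alternatives. Satisfied.
  (b) The defendants reside as follows — Varga Foundry in Wynley, Vera Drummond in Orinrow — not all in Orinmere. The proviso offers no rescue either, since no such written consent has been filed. Not met.
  (c) Varga Foundry is organised under the laws of Orinmere, which satisfies one of the alternatives. Met.
  (d) Ciel Odell resides in Orinmere, which satisfies one of the alternatives. Met.
  → Not every requirement is met — no jurisdiction.
The Provincial Court of Orinrow:
  (a) The plaintiff resides in Orinmere, which is not Orinrow. Satisfied.
  (b) The amount in controversy is 12,000 dollars, which meets the $10,500 floor, so one alternative holds. Satisfied.
  (c) The corporate defendant(s) have their principal place of business in Wynley, not Orinrow; no such written consent has been filed — no alternative holds. However, the operative events occurred in Kelria, so the 'unless' proviso supplies this condition. Satisfied.
  (d) The amount in controversy is USD 12,000, within the 13,000 dollars ceiling, so one alternative holds. Satisfied.
  → Jurisdiction lies.
The Civil Court of Kelria:
  (a) The amount in controversy is USD 12,000, within the 150,000 dollars ceiling — that alternative is enough. Met.
  (b) The plaintiff resides in Orinmere, which is not Kelria — that alternative is enough. Met.
  (c) The claim is an employment claim, not a contract claim; the amount in controversy is USD 12,000, below the $15,000 floor — none of the alternatives is met. Fails.
  (d) The operative events occurred in Kelria, so this disjunct is met. Condition met.
  (e) The claim is an employment claim, not a contract claim — that alternative is enough. The exception is not triggered, since no defendant resides in Kelria (they reside in Wynley, Orinrow). Condition met.
  → The court lacks jurisdiction.
The Kelria Court of Common Pleas:
  (a) The claim is an employment claim, not a property claim; the plaintiff resides in Orinmere — every alternative fails. Not satisfied.
  (b) The amount in controversy is USD 12,000, within the USD 13,000 ceiling — that alternative is enough. Met.
  (c) The operative events occurred in Kelria, so this disjunct is met. Met.
  (d) The claim is an employment claim, not a contract claim, which satisfies one of the alternatives. And the carve-out is inapplicable — the claim does not concern real property. Satisfied.
  → No jurisdiction.

the Provincial Court of Orinrow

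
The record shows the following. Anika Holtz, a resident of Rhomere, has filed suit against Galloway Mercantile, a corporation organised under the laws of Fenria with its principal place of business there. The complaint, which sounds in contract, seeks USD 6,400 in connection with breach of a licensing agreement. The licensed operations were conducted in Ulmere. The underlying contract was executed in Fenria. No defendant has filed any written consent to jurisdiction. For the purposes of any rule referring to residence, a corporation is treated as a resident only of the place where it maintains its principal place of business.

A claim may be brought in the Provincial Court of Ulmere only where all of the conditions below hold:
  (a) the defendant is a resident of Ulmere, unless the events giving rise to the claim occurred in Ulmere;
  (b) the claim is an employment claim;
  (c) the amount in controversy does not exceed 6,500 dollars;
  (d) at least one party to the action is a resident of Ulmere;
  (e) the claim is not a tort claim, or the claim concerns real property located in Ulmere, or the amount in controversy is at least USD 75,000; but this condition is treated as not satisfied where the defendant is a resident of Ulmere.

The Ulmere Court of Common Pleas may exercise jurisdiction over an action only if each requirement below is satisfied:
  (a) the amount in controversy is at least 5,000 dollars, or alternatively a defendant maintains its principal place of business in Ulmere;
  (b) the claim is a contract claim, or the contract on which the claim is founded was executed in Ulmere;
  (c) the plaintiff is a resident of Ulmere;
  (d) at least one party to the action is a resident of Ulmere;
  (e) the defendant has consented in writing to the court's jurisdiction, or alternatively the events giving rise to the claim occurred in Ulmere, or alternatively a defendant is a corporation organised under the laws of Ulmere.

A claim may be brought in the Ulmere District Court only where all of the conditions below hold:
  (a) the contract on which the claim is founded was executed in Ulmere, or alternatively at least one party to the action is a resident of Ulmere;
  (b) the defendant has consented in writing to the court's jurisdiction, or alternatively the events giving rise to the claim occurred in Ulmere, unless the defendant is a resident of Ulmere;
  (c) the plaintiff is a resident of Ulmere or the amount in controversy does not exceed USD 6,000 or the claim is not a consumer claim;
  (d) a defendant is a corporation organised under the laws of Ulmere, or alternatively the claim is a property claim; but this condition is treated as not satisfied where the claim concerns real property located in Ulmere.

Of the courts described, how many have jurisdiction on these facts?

The Provincial Court of Ulmere:
  (a) The defendant resides in Fenria, not Ulmere. However, the operative events occurred in Ulmere, so the 'unless' proviso supplies this condition. Condition met.
  (b) The claim is a contract claim, not an employment claim. Not met.
  (c) The amount in controversy is 6,400 dollars, within the 6,500 dollars ceiling. Met.
  (d) No party resides in Ulmere. Not met.
  (e) The claim is a contract claim, not a tort claim, so this disjunct is met. The carve-out does not apply: the defendant resides in Fenria, not Ulmere. Met.
  → At least one condition fails; no jurisdiction.
The Ulmere Court of Common Pleas:
  (a) The amount in controversy is 6,400 dollars, which meets the $5,000 floor, so one alternative holds. Met.
  (b) The claim is a contract claim, which satisfies one of the alternatives. Condition met.
  (c) The plaintiff resides in Rhomere, not Ulmere. Condition not met.
  (d) No party resides in Ulmere. Fails.
  (e) The operative events occurred in Ulmere, which satisfies one of the alternatives. Satisfied.
  → At least one condition fails; no jurisdiction.
The Ulmere District Court:
  (a) The contract was executed in Fenria, not Ulmere; no party resides in Ulmere — every alternative fails. Condition not met.
  (b) The operative events occurred in Ulmere — that alternative is enough. Satisfied.
  (c) The claim is a contract claim, not a consumer claim — that alternative is enough. Satisfied.
  (d) The corporate defendant(s) are organised in Fenria, not Ulmere; the claim is a contract claim, not a property claim — every alternative fails. Condition not met.
  → The court lacks jurisdiction.
No court satisfies all of its conditions.

0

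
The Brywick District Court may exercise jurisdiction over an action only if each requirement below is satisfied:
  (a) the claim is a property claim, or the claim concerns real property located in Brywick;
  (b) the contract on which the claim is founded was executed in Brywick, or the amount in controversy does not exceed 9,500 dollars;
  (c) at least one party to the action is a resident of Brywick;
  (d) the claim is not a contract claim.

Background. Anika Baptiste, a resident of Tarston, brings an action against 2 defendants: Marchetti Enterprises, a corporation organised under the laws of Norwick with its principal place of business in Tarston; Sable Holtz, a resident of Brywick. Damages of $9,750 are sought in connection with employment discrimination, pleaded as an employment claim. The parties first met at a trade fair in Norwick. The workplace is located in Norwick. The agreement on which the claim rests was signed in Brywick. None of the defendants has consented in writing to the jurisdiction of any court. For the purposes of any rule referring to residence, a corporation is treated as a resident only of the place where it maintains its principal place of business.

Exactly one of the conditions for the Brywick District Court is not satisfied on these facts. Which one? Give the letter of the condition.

(a)

The Brywick District Court:
  (a) The claim is an employment claim, not a property claim; the claim does not concern real property — none of the alternatives is met. Condition not met.
  (b) The contract was executed in Brywick — that alternative is enough. Condition met.
  (c) Sable Holtz resides in Brywick. Satisfied.
  (d) The claim is an employment claim, not a contract claim. Condition met.
Only condition (a) fails.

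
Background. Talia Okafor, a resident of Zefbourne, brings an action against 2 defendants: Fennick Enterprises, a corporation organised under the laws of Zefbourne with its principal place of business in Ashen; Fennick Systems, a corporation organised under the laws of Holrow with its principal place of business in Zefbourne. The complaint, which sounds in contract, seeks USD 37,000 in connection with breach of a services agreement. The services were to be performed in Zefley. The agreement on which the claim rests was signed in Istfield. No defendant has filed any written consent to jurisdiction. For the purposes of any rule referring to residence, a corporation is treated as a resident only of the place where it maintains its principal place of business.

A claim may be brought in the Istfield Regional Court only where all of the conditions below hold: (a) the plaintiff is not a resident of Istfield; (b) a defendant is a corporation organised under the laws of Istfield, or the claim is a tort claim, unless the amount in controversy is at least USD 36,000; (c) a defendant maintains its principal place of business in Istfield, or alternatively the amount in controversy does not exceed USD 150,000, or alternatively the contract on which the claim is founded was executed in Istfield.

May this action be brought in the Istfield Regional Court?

Yes

The Istfield Regional Court:
  (a) The plaintiff resides in Zefbourne, which is not Istfield. Satisfied.
  (b) The corporate defendant(s) are organised in Holrow, Zefbourne, not Istfield; the claim is a contract claim, not a tort claim — no alternative holds. However, the amount in controversy is 37,000 dollars, which meets the USD 36,000 floor, so the 'unless' proviso supplies this condition. Satisfied.
  (c) The amount in controversy is 37,000 dollars, within the $150,000 ceiling, so one alternative holds. Condition met.
  → All conditions met; jurisdiction exists.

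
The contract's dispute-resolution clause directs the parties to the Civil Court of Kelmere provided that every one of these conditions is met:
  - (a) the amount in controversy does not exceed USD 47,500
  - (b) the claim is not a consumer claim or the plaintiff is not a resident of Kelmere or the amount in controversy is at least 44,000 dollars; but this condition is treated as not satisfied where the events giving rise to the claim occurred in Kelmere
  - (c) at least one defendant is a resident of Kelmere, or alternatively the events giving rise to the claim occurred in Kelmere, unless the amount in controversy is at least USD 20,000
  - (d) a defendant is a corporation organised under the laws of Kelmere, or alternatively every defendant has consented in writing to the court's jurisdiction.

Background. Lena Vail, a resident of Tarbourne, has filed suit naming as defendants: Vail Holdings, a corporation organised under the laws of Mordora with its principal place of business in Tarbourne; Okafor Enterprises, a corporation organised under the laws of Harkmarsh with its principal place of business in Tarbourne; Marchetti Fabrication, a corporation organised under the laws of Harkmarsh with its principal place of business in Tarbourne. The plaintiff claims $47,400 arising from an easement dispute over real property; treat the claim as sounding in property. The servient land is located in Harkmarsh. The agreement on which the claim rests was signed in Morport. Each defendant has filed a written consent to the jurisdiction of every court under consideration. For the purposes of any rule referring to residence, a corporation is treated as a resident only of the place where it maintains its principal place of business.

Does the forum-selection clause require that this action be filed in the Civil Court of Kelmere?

Yes

The Civil Court of Kelmere:
  (a) The amount in controversy is 47,400 dollars, within the $47,500 ceiling. Condition met.
  (b) The claim is a property claim, not a consumer claim, which satisfies one of the alternatives. The exception is not triggered, since the operative events occurred in Harkmarsh, not Kelmere. Satisfied.
  (c) No defendant resides in Kelmere (they reside in Tarbourne, Tarbourne, Tarbourne); the operative events occurred in Harkmarsh, not Kelmere — none of the alternatives is met. The proviso rescues it, though: the amount in controversy is 47,400 dollars, which meets the USD 20,000 floor. Met.
  (d) Every defendant has filed written consent, so one alternative holds. Satisfied.
  → Forum clause is triggered.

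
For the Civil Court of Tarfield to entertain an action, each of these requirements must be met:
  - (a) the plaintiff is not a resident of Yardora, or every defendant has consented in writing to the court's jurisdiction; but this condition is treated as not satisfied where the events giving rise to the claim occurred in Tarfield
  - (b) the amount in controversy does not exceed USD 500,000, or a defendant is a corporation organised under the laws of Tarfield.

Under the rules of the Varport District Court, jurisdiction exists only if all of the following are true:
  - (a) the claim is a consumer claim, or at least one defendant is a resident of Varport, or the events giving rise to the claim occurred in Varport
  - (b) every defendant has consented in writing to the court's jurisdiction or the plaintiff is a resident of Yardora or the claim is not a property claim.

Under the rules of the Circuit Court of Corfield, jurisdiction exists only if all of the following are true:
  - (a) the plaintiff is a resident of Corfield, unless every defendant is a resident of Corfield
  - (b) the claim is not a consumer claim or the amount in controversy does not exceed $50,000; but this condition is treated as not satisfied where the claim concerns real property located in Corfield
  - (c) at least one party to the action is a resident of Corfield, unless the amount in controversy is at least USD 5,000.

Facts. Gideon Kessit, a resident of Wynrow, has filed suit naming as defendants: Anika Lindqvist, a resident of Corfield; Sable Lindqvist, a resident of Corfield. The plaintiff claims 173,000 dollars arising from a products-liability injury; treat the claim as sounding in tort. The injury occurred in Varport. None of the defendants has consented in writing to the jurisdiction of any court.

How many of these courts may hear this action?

The Civil Court of Tarfield:
  (a) The plaintiff resides in Wynrow, which is not Yardora, so one alternative holds. And the carve-out is inapplicable — the operative events occurred in Varport, not Tarfield. Condition met.
  (b) The amount in controversy is $173,000, within the $500,000 ceiling, which satisfies one of the alternatives. Condition met.
  → Every requirement is satisfied — jurisdiction.
The Varport District Court:
  (a) The operative events occurred in Varport, so this disjunct is met. Met.
  (b) The claim is a tort claim, not a property claim, so this disjunct is met. Satisfied.
  → Jurisdiction lies.
The Circuit Court of Corfield:
  (a) The plaintiff resides in Wynrow, not Corfield. The proviso rescues it, though: the defendants reside as follows — Anika Lindqvist in Corfield, Sable Lindqvist in Corfield — all in Corfield. Met.
  (b) The claim is a tort claim, not a consumer claim, which satisfies one of the alternatives. The exception is not triggered, since the claim does not concern real property. Met.
  (c) Anika Lindqvist resides in Corfield. Satisfied.
  → The court has jurisdiction.
Courts with jurisdiction: the Civil Court of Tarfield, the Varport District Court, the Circuit Court of Corfield — 3 in total.

3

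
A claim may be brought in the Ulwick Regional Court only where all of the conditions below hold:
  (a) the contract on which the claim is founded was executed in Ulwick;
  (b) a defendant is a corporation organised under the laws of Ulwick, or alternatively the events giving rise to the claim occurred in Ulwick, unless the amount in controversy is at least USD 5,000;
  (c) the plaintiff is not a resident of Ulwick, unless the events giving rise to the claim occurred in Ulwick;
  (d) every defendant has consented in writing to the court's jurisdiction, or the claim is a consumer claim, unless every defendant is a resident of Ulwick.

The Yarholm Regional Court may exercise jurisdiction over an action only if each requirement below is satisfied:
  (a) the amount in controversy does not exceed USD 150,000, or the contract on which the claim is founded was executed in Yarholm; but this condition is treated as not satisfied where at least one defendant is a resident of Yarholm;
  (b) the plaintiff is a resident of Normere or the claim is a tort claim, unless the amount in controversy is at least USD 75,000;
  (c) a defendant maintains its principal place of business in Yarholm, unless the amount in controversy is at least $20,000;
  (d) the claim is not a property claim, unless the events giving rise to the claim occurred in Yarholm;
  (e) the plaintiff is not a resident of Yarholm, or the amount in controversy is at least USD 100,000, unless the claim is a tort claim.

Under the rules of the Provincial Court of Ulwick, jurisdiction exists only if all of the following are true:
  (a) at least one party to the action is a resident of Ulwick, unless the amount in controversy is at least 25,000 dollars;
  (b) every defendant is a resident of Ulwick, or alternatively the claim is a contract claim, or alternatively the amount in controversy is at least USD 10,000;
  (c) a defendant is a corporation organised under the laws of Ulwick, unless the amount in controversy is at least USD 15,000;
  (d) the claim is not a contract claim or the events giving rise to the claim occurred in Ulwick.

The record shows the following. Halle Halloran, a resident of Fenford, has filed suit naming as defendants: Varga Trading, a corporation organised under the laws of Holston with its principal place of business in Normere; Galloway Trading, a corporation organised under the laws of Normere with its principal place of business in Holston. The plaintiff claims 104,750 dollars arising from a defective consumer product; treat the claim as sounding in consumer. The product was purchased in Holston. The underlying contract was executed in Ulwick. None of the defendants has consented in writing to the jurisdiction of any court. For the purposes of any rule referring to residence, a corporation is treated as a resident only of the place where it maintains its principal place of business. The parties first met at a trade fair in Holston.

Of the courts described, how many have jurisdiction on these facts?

3

The Ulwick Regional Court:
  (a) The contract was executed in Ulwick. Met.
  (b) The corporate defendant(s) are organised in Holston, Normere, not Ulwick; the operative events occurred in Holston, not Ulwick — none of the alternatives is met. The proviso rescues it, though: the amount in controversy is USD 104,750, which meets the 5,000 dollars floor. Condition met.
  (c) The plaintiff resides in Fenford, which is not Ulwick. Satisfied.
  (d) The claim is a consumer claim — that alternative is enough. Met.
  → All conditions met; jurisdiction exists.
The Yarholm Regional Court:
  (a) The amount in controversy is USD 104,750, within the $150,000 ceiling, which satisfies one of the alternatives. The carve-out does not apply: no defendant resides in Yarholm (they reside in Normere, Holston). Condition met.
  (b) The plaintiff resides in Fenford, not Normere; the claim is a consumer claim, not a tort claim — none of the alternatives is met. The proviso rescues it, though: the amount in controversy is $104,750, which meets the 75,000 dollars floor. Condition met.
  (c) The corporate defendant(s) have their principal place of business in Holston, Normere, not Yarholm. The proviso rescues it, though: the amount in controversy is $104,750, which meets the 20,000 dollars floor. Met.
  (d) The claim is a consumer claim, not a property claim. Satisfied.
  (e) The plaintiff resides in Fenford, which is not Yarholm, so this disjunct is met. Condition met.
  → Every requirement is satisfied — jurisdiction.
The Provincial Court of Ulwick:
  (a) No party resides in Ulwick. The proviso rescues it, though: the amount in controversy is USD 104,750, which meets the USD 25,000 floor. Condition met.
  (b) The amount in controversy is USD 104,750, which meets the 10,000 dollars floor — that alternative is enough. Met.
  (c) The corporate defendant(s) are organised in Holston, Normere, not Ulwick. But the amount in controversy is 104,750 dollars, which meets the 15,000 dollars floor, and the 'unless' clause therefore excuses the requirement. Satisfied.
  (d) The claim is a consumer claim, not a contract claim, so one alternative holds. Met.
  → All conditions met; jurisdiction exists.
Courts with jurisdiction: the Ulwick Regional Court, the Yarholm Regional Court, the Provincial Court of Ulwick — 3 in total.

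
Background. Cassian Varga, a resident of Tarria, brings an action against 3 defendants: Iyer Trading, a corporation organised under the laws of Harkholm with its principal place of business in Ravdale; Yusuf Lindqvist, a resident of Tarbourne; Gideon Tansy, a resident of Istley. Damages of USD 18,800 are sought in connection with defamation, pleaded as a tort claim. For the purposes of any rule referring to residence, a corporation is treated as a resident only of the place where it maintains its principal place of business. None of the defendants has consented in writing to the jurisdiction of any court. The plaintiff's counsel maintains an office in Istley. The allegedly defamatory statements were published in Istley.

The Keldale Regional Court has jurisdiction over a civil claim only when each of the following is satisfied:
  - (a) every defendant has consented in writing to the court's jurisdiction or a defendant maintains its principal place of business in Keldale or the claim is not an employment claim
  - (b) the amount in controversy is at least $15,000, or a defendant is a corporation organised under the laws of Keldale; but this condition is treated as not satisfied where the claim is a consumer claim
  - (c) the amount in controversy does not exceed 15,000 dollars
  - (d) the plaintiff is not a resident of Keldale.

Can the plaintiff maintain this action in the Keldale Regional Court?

No

The Keldale Regional Court:
  (a) The claim is a tort claim, not an employment claim, which satisfies one of the alternatives. Satisfied.
  (b) The amount in controversy is USD 18,800, which meets the $15,000 floor, so this disjunct is met. And the carve-out is inapplicable — the claim is a tort claim, not a consumer claim. Met.
  (c) The amount in controversy is $18,800, above the 15,000 dollars ceiling. Not met.
  (d) The plaintiff resides in Tarria, which is not Keldale. Met.
  → At least one condition fails; no jurisdiction.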